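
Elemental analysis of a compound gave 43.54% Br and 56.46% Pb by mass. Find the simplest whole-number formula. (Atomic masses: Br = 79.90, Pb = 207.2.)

Br2Pb

Assume 100 g: 43.54 g Br, 56.46 g Pb.
Moles — Br: 43.54 / 79.90 = 0.5449 mol; Pb: 56.46 / 207.2 = 0.2725 mol
Divide by the smallest (0.2725 mol Pb): Br 2.000, Pb 1.000
≈ 2:1 → Br2Pb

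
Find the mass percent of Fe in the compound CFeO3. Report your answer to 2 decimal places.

Molar mass = 1(12.01) + 1(55.85) + 3(16.00) = 115.860 g/mol
Mass of Fe per mole = 1 × 55.85 = 55.850 g
% Fe = 55.850 / 115.860 × 100 = 48.20%

48.20%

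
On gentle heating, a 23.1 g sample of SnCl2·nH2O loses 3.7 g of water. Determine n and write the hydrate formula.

SnCl2·2H2O

Mass of anhydrous SnCl2 = 23.1 − 3.7 = 19.4 g
mol H2O = 3.7 / 18.02 = 0.2053
Molar mass of SnCl2 = 189.61 g/mol → mol SnCl2 = 19.4 / 189.61 = 0.1023
n = 0.2053 / 0.1023 = 2.01 ≈ 2 → SnCl2·2H2O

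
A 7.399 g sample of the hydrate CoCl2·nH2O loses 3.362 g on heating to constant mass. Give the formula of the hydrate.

Mass of anhydrous CoCl2 = 7.399 − 3.362 = 4.037 g
mol H2O = 3.362 / 18.02 = 0.1866
Molar mass of CoCl2 = 129.83 g/mol → mol CoCl2 = 4.037 / 129.83 = 0.03109
n = 0.1866 / 0.03109 = 6.00 ≈ 6 → CoCl2·6H2O

CoCl2·6H2O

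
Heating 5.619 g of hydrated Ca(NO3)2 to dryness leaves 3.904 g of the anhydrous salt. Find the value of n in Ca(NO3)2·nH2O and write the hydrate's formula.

Mass of water lost = 5.619 − 3.904 = 1.715 g → 1.715 / 18.02 = 0.09517 mol H2O
Molar mass of Ca(NO3)2 = 164.10 g/mol → mol Ca(NO3)2 = 3.904 / 164.10 = 0.02379
n = 0.09517 / 0.02379 = 4.00 ≈ 4 → Ca(NO3)2·4H2O

Ca(NO3)2·4H2O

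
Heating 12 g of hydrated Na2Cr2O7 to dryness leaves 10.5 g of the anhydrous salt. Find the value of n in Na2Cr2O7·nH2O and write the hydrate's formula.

Na2Cr2O7·2H2O

Mass of water lost = 12 − 10.5 = 1.5 g → 1.5 / 18.02 = 0.08324 mol H2O
Molar mass of Na2Cr2O7 = 261.98 g/mol → mol Na2Cr2O7 = 10.5 / 261.98 = 0.04008
n = 0.08324 / 0.04008 = 2.08 ≈ 2 → Na2Cr2O7·2H2O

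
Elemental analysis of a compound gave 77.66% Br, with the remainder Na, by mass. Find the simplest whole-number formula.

Assume 100 g: 77.66 g Br, 22.34 g Na.
n(Br) = 77.66/79.90 = 0.972, n(Na) = 22.34/22.99 = 0.9717
Smallest is Na at 0.9717 mol; normalising gives Br 1.000, Na 1.000
→ BrNa

BrNa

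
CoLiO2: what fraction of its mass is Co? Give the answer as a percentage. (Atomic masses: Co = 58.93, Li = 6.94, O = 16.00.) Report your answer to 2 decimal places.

60.21%

Molar mass = 1(58.93) + 1(6.94) + 2(16.00) = 97.870 g/mol
Mass of Co per mole = 1 × 58.93 = 58.930 g
% Co = 58.930 / 97.870 × 100 = 60.21%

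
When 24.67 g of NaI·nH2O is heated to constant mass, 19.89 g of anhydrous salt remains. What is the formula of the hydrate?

Mass of water lost = 24.67 − 19.89 = 4.78 g → 4.78 / 18.02 = 0.2653 mol H2O
Molar mass of NaI = 149.89 g/mol → mol NaI = 19.89 / 149.89 = 0.1327
n = 0.2653 / 0.1327 = 2.00 ≈ 2 → NaI·2H2O

NaI·2H2O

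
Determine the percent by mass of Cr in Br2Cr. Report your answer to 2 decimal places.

24.55%

Molar mass = 2(79.90) + 1(52.00) = 211.800 g/mol
Mass of Cr per mole = 1 × 52.00 = 52.000 g
% Cr = 52.000 / 211.800 × 100 = 24.55%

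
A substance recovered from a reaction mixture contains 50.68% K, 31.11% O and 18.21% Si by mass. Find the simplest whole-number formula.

K2O3Si

Assume 100 g: 50.68 g K, 31.11 g O, 18.21 g Si.
K: 50.68 g ÷ 39.10 g/mol = 1.296 mol
O: 31.11 g ÷ 16.00 g/mol = 1.944 mol
Si: 18.21 g ÷ 28.09 g/mol = 0.6483 mol
Ratios (÷ 0.6483): K 1.999, O 2.999, Si 1.000
Ratio ≈ 2:3:1, so the empirical formula is K2O3Si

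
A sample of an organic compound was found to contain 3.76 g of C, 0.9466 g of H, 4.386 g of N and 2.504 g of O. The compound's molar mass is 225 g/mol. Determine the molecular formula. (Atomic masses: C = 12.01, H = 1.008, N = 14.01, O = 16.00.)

C6H18N6O3

C: 3.76 g ÷ 12.01 g/mol = 0.3131 mol
H: 0.9466 g ÷ 1.008 g/mol = 0.9391 mol
N: 4.386 g ÷ 14.01 g/mol = 0.3131 mol
O: 2.504 g ÷ 16.00 g/mol = 0.1565 mol
Ratios (÷ 0.1565): C 2.000, H 6.001, N 2.000, O 1.000
→ C2H6N2O
Empirical-formula mass = 74.09 g/mol
n = 225 / 74.09 = 3.04 ≈ 3
Molecular formula = (C2H6N2O)×3 = C6H18N6O3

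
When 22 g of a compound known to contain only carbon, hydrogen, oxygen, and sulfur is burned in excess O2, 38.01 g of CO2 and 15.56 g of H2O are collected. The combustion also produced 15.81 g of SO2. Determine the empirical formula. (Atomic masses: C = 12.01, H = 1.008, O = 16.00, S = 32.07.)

C7H14OS2

mol C = 38.01 / 44.01 = 0.8637; mass C = 0.8637 × 12.01 = 10.37 g
mol H = 2 × (15.56 / 18.02) = 1.727; mass H = 1.727 × 1.008 = 1.741 g
mol S = 15.81 / 64.07 = 0.2468; mass S = 7.914 g
mass O = 22 − (20.03) = 1.973 g → mol O = 0.1233
Smallest is O at 0.1233 mol; normalising gives C 7.004, H 14.005, O 1.000, S 2.001
≈ 7:14:1:2 → C7H14OS2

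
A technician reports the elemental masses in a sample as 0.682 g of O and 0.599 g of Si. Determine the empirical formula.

n(O) = 0.682/16.00 = 0.04263, n(Si) = 0.599/28.09 = 0.02132
Divide by the smallest (0.02132 mol Si): O 1.999, Si 1.000
≈ 2:1 → O2Si

O2Si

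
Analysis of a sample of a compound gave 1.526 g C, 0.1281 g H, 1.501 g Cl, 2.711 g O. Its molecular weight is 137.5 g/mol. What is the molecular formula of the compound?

C3H3ClO4

Moles — C: 1.526 / 12.01 = 0.1271 mol; H: 0.1281 / 1.008 = 0.1271 mol; Cl: 1.501 / 35.45 = 0.04234 mol; O: 2.711 / 16.00 = 0.1694 mol
Divide by the smallest (0.04234 mol Cl): C 3.001, H 3.001, Cl 1.000, O 4.002
≈ 3:3:1:4 → C3H3ClO4
Empirical-formula mass = 138.50 g/mol
n = 137.5 / 138.50 = 0.99 ≈ 1
Molecular formula = empirical formula = C3H3ClO4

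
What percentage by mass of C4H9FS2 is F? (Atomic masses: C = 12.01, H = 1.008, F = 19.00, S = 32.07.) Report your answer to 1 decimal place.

Molar mass = 4(12.01) + 9(1.008) + 1(19.00) + 2(32.07) = 140.252 g/mol
Mass of F per mole = 1 × 19.00 = 19.000 g
% F = 19.000 / 140.252 × 100 = 13.5%

13.5%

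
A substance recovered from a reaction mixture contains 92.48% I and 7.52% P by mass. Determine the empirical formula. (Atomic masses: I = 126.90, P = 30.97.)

Assume 100 g: 92.48 g I, 7.52 g P.
n(I) = 92.48/126.90 = 0.7288, n(P) = 7.52/30.97 = 0.2428
Divide by the smallest (0.2428 mol P): I 3.001, P 1.000
Ratio ≈ 3:1, so the empirical formula is I3P

I3P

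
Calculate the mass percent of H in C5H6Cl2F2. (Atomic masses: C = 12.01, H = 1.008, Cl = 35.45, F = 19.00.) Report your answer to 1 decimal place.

Molar mass = 5(12.01) + 6(1.008) + 2(35.45) + 2(19.00) = 174.998 g/mol
Mass of H per mole = 6 × 1.008 = 6.048 g
% H = 6.048 / 174.998 × 100 = 3.5%

3.5%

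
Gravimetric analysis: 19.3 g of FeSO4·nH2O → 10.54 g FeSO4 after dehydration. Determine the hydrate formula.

FeSO4·7H2O

Mass of water lost = 19.3 − 10.54 = 8.76 g → 8.76 / 18.02 = 0.4861 mol H2O
Molar mass of FeSO4 = 151.92 g/mol → mol FeSO4 = 10.54 / 151.92 = 0.06938
n = 0.4861 / 0.06938 = 7.01 ≈ 7 → FeSO4·7H2O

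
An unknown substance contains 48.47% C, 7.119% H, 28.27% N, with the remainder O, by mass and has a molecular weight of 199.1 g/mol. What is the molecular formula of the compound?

C8H14N4O2

Assume 100 g: 48.47 g C, 7.119 g H, 28.27 g N, 16.141 g O.
Moles — C: 48.47 / 12.01 = 4.036 mol; H: 7.119 / 1.008 = 7.062 mol; N: 28.27 / 14.01 = 2.018 mol; O: 16.141 / 16.00 = 1.009 mol
Smallest is O at 1.009 mol; normalising gives C 4.001, H 7.001, N 2.000, O 1.000
Ratio ≈ 4:7:2:1, so the empirical formula is C4H7N2O
Empirical-formula mass = 99.12 g/mol
n = 199.1 / 99.12 = 2.01 ≈ 2
Molecular formula = (C4H7N2O)×2 = C8H14N4O2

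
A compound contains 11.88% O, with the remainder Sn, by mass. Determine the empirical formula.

OSn

Assume 100 g: 11.88 g O, 88.12 g Sn.
n(O) = 11.88/16.00 = 0.7425, n(Sn) = 88.12/118.71 = 0.7423
Smallest is Sn at 0.7423 mol; normalising gives O 1.000, Sn 1.000
≈ 1:1 → OSn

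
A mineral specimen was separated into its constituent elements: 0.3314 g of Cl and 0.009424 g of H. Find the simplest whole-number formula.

n(Cl) = 0.3314/35.45 = 0.009348, n(H) = 0.009424/1.008 = 0.009349
Divide by the smallest (0.009348 mol Cl): Cl 1.000, H 1.000
≈ 1:1 → ClH

ClH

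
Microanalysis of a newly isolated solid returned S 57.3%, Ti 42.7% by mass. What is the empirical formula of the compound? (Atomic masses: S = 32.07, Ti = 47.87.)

Assume 100 g: 57.3 g S, 42.7 g Ti.
Moles — S: 57.3 / 32.07 = 1.787 mol; Ti: 42.7 / 47.87 = 0.892 mol
Smallest is Ti at 0.892 mol; normalising gives S 2.003, Ti 1.000
→ S2Ti

S2Ti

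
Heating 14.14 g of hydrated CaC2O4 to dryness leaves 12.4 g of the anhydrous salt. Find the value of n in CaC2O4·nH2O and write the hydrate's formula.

Mass of water lost = 14.14 − 12.4 = 1.74 g → 1.74 / 18.02 = 0.09656 mol H2O
Molar mass of CaC2O4 = 128.10 g/mol → mol CaC2O4 = 12.4 / 128.10 = 0.0968
n = 0.09656 / 0.0968 = 1.00 ≈ 1 → CaC2O4·H2O

CaC2O4·H2O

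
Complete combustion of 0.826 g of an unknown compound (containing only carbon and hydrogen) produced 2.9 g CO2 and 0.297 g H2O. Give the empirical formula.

mol C = 2.9 / 44.01 = 0.06589; mass C = 0.06589 × 12.01 = 0.7914 g
mol H = 2 × (0.297 / 18.02) = 0.03296; mass H = 0.03296 × 1.008 = 0.03323 g
Ratios (÷ 0.03296): C 1.999, H 1.000
≈ 2:1 → C2H

C2H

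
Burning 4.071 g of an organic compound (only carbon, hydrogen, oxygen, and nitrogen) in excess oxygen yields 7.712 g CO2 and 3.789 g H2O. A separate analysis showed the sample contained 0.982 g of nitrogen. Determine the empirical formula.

mol C = 7.712 / 44.01 = 0.1752; mass C = 0.1752 × 12.01 = 2.105 g
mol H = 2 × (3.789 / 18.02) = 0.4205; mass H = 0.4205 × 1.008 = 0.4239 g
mol N = 0.982 / 14.01 = 0.07009
mass O = 4.071 − (3.510) = 0.5606 g → mol O = 0.03503
Divide by the smallest (0.03503 mol O): C 5.002, H 12.003, N 2.001, O 1.000
→ C5H12N2O

C5H12N2O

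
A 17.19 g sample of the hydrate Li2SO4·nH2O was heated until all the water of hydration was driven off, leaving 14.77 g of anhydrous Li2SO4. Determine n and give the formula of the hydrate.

Li2SO4·H2O

Mass of water lost = 17.19 − 14.77 = 2.42 g → 2.42 / 18.02 = 0.1343 mol H2O
Molar mass of Li2SO4 = 109.95 g/mol → mol Li2SO4 = 14.77 / 109.95 = 0.1343
n = 0.1343 / 0.1343 = 1.00 ≈ 1 → Li2SO4·H2O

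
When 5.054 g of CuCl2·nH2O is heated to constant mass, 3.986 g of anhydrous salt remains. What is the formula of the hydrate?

CuCl2·2H2O

Mass of water lost = 5.054 − 3.986 = 1.068 g → 1.068 / 18.02 = 0.05927 mol H2O
Molar mass of CuCl2 = 134.45 g/mol → mol CuCl2 = 3.986 / 134.45 = 0.02965
n = 0.05927 / 0.02965 = 2.00 ≈ 2 → CuCl2·2H2O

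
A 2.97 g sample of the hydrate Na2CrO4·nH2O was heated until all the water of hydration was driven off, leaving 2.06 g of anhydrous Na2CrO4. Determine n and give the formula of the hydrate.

Mass of water lost = 2.97 − 2.06 = 0.91 g → 0.91 / 18.02 = 0.0505 mol H2O
Molar mass of Na2CrO4 = 161.98 g/mol → mol Na2CrO4 = 2.06 / 161.98 = 0.01272
n = 0.0505 / 0.01272 = 3.97 ≈ 4 → Na2CrO4·4H2O

Na2CrO4·4H2O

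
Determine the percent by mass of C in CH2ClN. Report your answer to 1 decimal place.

18.9%

Molar mass = 1(12.01) + 2(1.008) + 1(35.45) + 1(14.01) = 63.486 g/mol
Mass of C per mole = 1 × 12.01 = 12.010 g
% C = 12.010 / 63.486 × 100 = 18.9%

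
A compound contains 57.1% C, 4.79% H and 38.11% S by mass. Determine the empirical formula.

C4H4S

Assume 100 g: 57.1 g C, 4.79 g H, 38.11 g S.
n(C) = 57.1/12.01 = 4.754, n(H) = 4.79/1.008 = 4.752, n(S) = 38.11/32.07 = 1.188
Divide by the smallest (1.188 mol S): C 4.001, H 3.999, S 1.000
→ C4H4S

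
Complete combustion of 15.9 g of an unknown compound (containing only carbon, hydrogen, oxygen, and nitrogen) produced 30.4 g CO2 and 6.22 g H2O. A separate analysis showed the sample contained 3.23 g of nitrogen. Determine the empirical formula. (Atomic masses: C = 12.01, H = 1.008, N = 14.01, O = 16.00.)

C3H3NO

mol C = 30.4 / 44.01 = 0.6908; mass C = 0.6908 × 12.01 = 8.296 g
mol H = 2 × (6.22 / 18.02) = 0.6903; mass H = 0.6903 × 1.008 = 0.6959 g
mol N = 3.23 / 14.01 = 0.2305
mass O = 15.9 − (12.22) = 3.678 g → mol O = 0.2299
Ratios (÷ 0.2299): C 3.005, H 3.003, N 1.003, O 1.000
≈ 3:3:1:1 → C3H3NO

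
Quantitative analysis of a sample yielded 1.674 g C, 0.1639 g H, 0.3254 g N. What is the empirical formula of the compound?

n(C) = 1.674/12.01 = 0.1394, n(H) = 0.1639/1.008 = 0.1626, n(N) = 0.3254/14.01 = 0.02323
Ratios (÷ 0.02323): C 6.001, H 7.001, N 1.000
Ratio ≈ 6:7:1, so the empirical formula is C6H7N

C6H7N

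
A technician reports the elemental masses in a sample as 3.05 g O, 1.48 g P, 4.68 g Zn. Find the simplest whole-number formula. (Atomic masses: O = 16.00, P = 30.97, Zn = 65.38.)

O: 3.05 g ÷ 16.00 g/mol = 0.1906 mol
P: 1.48 g ÷ 30.97 g/mol = 0.04779 mol
Zn: 4.68 g ÷ 65.38 g/mol = 0.07158 mol
Divide by the smallest (0.04779 mol P): O 3.989, P 1.000, Zn 1.498
Multiply by 2: O 7.98, P 2.00, Zn 3.00 → O8P2Zn3

O8P2Zn3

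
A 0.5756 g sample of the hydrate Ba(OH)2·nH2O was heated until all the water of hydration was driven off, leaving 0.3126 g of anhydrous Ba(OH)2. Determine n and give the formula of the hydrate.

Ba(OH)2·8H2O

Mass of water lost = 0.5756 − 0.3126 = 0.263 g → 0.263 / 18.02 = 0.01459 mol H2O
Molar mass of Ba(OH)2 = 171.35 g/mol → mol Ba(OH)2 = 0.3126 / 171.35 = 0.001824
n = 0.01459 / 0.001824 = 8.00 ≈ 8 → Ba(OH)2·8H2O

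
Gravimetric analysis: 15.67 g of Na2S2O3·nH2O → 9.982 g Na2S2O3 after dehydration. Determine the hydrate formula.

Mass of water lost = 15.67 − 9.982 = 5.688 g → 5.688 / 18.02 = 0.3156 mol H2O
Molar mass of Na2S2O3 = 158.12 g/mol → mol Na2S2O3 = 9.982 / 158.12 = 0.06313
n = 0.3156 / 0.06313 = 5.00 ≈ 5 → Na2S2O3·5H2O

Na2S2O3·5H2O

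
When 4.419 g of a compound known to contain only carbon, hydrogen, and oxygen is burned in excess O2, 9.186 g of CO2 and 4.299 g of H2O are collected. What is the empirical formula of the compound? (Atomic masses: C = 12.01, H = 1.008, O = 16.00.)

C7H16O3

mol C = 9.186 / 44.01 = 0.2087; mass C = 0.2087 × 12.01 = 2.507 g
mol H = 2 × (4.299 / 18.02) = 0.4771; mass H = 0.4771 × 1.008 = 0.4810 g
mass O = 4.419 − (2.988) = 1.431 g → mol O = 0.08945
Divide by the smallest (0.08945 mol O): C 2.333, H 5.334, O 1.000
Scaling by 3: C 7.00, H 16.00, O 3.00 → C7H16O3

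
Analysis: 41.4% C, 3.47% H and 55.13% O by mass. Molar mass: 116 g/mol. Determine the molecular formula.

C4H4O4

Assume 100 g: 41.4 g C, 3.47 g H, 55.13 g O.
n(C) = 41.4/12.01 = 3.447, n(H) = 3.47/1.008 = 3.442, n(O) = 55.13/16.00 = 3.446
Divide by the smallest (3.442 mol H): C 1.001, H 1.000, O 1.001
Ratio ≈ 1:1:1, so the empirical formula is CHO
Empirical-formula mass = 29.02 g/mol
n = 116 / 29.02 = 4.00 ≈ 4
Molecular formula = (CHO)×4 = C4H4O4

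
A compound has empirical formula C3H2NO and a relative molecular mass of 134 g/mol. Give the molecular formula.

Empirical-formula mass = 68.06 g/mol
n = 134 / 68.06 = 1.97 ≈ 2
Molecular formula = (C3H2NO)2 = C6H4N2O2

C6H4N2O2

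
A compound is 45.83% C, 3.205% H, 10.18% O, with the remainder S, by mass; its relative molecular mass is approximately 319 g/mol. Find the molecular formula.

C12H10O2S4

Assume 100 g: 45.83 g C, 3.205 g H, 10.18 g O, 40.785 g S.
Moles — C: 45.83 / 12.01 = 3.816 mol; H: 3.205 / 1.008 = 3.18 mol; O: 10.18 / 16.00 = 0.6362 mol; S: 40.785 / 32.07 = 1.272 mol
Ratios (÷ 0.6362): C 5.998, H 4.997, O 1.000, S 1.999
Ratio ≈ 6:5:1:2, so the empirical formula is C6H5OS2
Empirical-formula mass = 157.24 g/mol
n = 319 / 157.24 = 2.03 ≈ 2
Molecular formula = (C6H5OS2)×2 = C12H10O2S4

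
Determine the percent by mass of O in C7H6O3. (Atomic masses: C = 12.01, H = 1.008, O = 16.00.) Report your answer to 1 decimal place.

34.8%

Molar mass = 7(12.01) + 6(1.008) + 3(16.00) = 138.118 g/mol
Mass of O per mole = 3 × 16.00 = 48.000 g
% O = 48.000 / 138.118 × 100 = 34.8%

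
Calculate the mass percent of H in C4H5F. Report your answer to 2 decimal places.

6.99%

Molar mass = 4(12.01) + 5(1.008) + 1(19.00) = 72.080 g/mol
Mass of H per mole = 5 × 1.008 = 5.040 g
% H = 5.040 / 72.080 × 100 = 6.99%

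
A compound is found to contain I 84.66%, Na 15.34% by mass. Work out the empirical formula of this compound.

Assume 100 g: 84.66 g I, 15.34 g Na.
n(I) = 84.66/126.90 = 0.6671, n(Na) = 15.34/22.99 = 0.6672
Smallest is I at 0.6671 mol; normalising gives I 1.000, Na 1.000
→ INa

INa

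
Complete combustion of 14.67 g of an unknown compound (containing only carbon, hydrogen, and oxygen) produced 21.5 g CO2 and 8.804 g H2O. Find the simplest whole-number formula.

mol C = 21.5 / 44.01 = 0.4885; mass C = 0.4885 × 12.01 = 5.867 g
mol H = 2 × (8.804 / 18.02) = 0.9771; mass H = 0.9771 × 1.008 = 0.9850 g
mass O = 14.67 − (6.852) = 7.818 g → mol O = 0.4886
Ratios (÷ 0.4885): C 1.000, H 2.000, O 1.000
Ratio ≈ 1:2:1, so the empirical formula is CH2O

CH2O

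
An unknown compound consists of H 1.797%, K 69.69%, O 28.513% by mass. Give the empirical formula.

HKO

Assume 100 g: 1.797 g H, 69.69 g K, 28.513 g O.
H: 1.797 g ÷ 1.008 g/mol = 1.783 mol
K: 69.69 g ÷ 39.10 g/mol = 1.782 mol
O: 28.513 g ÷ 16.00 g/mol = 1.782 mol
Divide by the smallest (1.782 mol O): H 1.000, K 1.000, O 1.000
≈ 1:1:1 → HKO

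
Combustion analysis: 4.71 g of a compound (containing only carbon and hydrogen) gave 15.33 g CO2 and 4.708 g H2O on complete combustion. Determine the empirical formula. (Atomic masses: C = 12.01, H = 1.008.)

mol C = 15.33 / 44.01 = 0.3483; mass C = 0.3483 × 12.01 = 4.183 g
mol H = 2 × (4.708 / 18.02) = 0.5225; mass H = 0.5225 × 1.008 = 0.5267 g
Ratios (÷ 0.3483): C 1.000, H 1.500
Multiply by 2: C 2.00, H 3.00 → C2H3

C2H3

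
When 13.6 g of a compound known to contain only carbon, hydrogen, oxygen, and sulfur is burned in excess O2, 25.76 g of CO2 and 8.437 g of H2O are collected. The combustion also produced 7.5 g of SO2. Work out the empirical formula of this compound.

mol C = 25.76 / 44.01 = 0.5853; mass C = 0.5853 × 12.01 = 7.030 g
mol H = 2 × (8.437 / 18.02) = 0.9364; mass H = 0.9364 × 1.008 = 0.9439 g
mol S = 7.5 / 64.07 = 0.1171; mass S = 3.754 g
mass O = 13.6 − (11.73) = 1.872 g → mol O = 0.1170
Smallest is O at 0.117 mol; normalising gives C 5.002, H 8.002, O 1.000, S 1.000
Ratio ≈ 5:8:1:1, so the empirical formula is C5H8OS

C5H8OS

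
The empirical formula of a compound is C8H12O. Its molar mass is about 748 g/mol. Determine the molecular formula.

C48H72O6

Empirical-formula mass = 124.18 g/mol
n = 748 / 124.18 = 6.02 ≈ 6
Molecular formula = (C8H12O)6 = C48H72O6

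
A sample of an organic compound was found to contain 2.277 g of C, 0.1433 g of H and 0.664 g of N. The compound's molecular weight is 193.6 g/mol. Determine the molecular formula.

C12H9N3

Moles — C: 2.277 / 12.01 = 0.1896 mol; H: 0.1433 / 1.008 = 0.1422 mol; N: 0.664 / 14.01 = 0.04739 mol
Ratios (÷ 0.04739): C 4.000, H 3.000, N 1.000
Ratio ≈ 4:3:1, so the empirical formula is C4H3N
Empirical-formula mass = 65.07 g/mol
n = 193.6 / 65.07 = 2.98 ≈ 3
Molecular formula = (C4H3N)×3 = C12H9N3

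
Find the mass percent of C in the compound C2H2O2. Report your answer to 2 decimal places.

Molar mass = 2(12.01) + 2(1.008) + 2(16.00) = 58.036 g/mol
Mass of C per mole = 2 × 12.01 = 24.020 g
% C = 24.020 / 58.036 × 100 = 41.39%

41.39%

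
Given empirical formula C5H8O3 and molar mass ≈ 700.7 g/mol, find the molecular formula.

Empirical-formula mass = 116.11 g/mol
n = 700.7 / 116.11 = 6.03 ≈ 6
Molecular formula = (C5H8O3)6 = C30H48O18

C30H48O18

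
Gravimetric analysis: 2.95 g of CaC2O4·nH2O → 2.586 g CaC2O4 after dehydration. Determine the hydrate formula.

Mass of water lost = 2.95 − 2.586 = 0.364 g → 0.364 / 18.02 = 0.0202 mol H2O
Molar mass of CaC2O4 = 128.10 g/mol → mol CaC2O4 = 2.586 / 128.10 = 0.02019
n = 0.0202 / 0.02019 = 1.00 ≈ 1 → CaC2O4·H2O

CaC2O4·H2O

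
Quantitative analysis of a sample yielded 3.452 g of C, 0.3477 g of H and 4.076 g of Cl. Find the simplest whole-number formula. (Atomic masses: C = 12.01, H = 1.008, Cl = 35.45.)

C5H6Cl2

C: 3.452 g ÷ 12.01 g/mol = 0.2874 mol
H: 0.3477 g ÷ 1.008 g/mol = 0.3449 mol
Cl: 4.076 g ÷ 35.45 g/mol = 0.115 mol
Divide by the smallest (0.115 mol Cl): C 2.500, H 3.000, Cl 1.000
Multiply by 2: C 5.00, H 6.00, Cl 2.00 → C5H6Cl2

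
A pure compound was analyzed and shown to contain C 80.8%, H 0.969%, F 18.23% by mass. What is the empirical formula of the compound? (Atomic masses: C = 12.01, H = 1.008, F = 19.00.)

Assume 100 g: 80.8 g C, 0.969 g H, 18.23 g F.
C: 80.8 g ÷ 12.01 g/mol = 6.728 mol
H: 0.969 g ÷ 1.008 g/mol = 0.9613 mol
F: 18.23 g ÷ 19.00 g/mol = 0.9595 mol
Smallest is F at 0.9595 mol; normalising gives C 7.012, H 1.002, F 1.000
≈ 7:1:1 → C7HF

C7HF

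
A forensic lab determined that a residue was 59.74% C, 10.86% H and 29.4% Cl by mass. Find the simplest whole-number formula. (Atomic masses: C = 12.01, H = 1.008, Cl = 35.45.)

C6H13Cl

Assume 100 g: 59.74 g C, 10.86 g H, 29.4 g Cl.
Moles — C: 59.74 / 12.01 = 4.974 mol; H: 10.86 / 1.008 = 10.77 mol; Cl: 29.4 / 35.45 = 0.8293 mol
Smallest is Cl at 0.8293 mol; normalising gives C 5.998, H 12.991, Cl 1.000
Ratio ≈ 6:13:1, so the empirical formula is C6H13Cl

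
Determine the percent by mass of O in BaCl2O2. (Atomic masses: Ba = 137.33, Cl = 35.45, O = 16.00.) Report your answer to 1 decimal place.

13.3%

Molar mass = 1(137.33) + 2(35.45) + 2(16.00) = 240.230 g/mol
Mass of O per mole = 2 × 16.00 = 32.000 g
% O = 32.000 / 240.230 × 100 = 13.3%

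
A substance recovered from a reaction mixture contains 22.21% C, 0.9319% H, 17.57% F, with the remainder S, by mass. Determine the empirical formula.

C2HFS2

Assume 100 g: 22.21 g C, 0.9319 g H, 17.57 g F, 59.288 g S.
C: 22.21 g ÷ 12.01 g/mol = 1.849 mol
H: 0.9319 g ÷ 1.008 g/mol = 0.9245 mol
F: 17.57 g ÷ 19.00 g/mol = 0.9247 mol
S: 59.288 g ÷ 32.07 g/mol = 1.849 mol
Divide by the smallest (0.9245 mol H): C 2.000, H 1.000, F 1.000, S 2.000
≈ 2:1:1:2 → C2HFS2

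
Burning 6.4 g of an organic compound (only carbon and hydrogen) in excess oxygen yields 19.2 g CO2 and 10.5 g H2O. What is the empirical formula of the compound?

mol C = 19.2 / 44.01 = 0.4363; mass C = 0.4363 × 12.01 = 5.240 g
mol H = 2 × (10.5 / 18.02) = 1.165; mass H = 1.165 × 1.008 = 1.175 g
Smallest is C at 0.4363 mol; normalising gives C 1.000, H 2.671
×3: C 3.00, H 8.01 → C3H8

C3H8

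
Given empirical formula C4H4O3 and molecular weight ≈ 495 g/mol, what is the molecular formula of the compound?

Empirical-formula mass = 100.07 g/mol
n = 495 / 100.07 = 4.95 ≈ 5
Molecular formula = (C4H4O3)5 = C20H20O15

C20H20O15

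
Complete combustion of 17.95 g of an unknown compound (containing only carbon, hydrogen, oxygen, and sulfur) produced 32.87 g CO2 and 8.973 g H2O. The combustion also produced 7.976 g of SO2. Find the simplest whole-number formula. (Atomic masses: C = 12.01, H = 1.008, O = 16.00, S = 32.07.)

C6H8O2S

mol C = 32.87 / 44.01 = 0.7469; mass C = 0.7469 × 12.01 = 8.970 g
mol H = 2 × (8.973 / 18.02) = 0.9959; mass H = 0.9959 × 1.008 = 1.004 g
mol S = 7.976 / 64.07 = 0.1245; mass S = 3.992 g
mass O = 17.95 − (13.97) = 3.984 g → mol O = 0.2490
Smallest is S at 0.1245 mol; normalising gives C 6.000, H 8.000, O 2.000, S 1.000
Ratio ≈ 6:8:2:1, so the empirical formula is C6H8O2S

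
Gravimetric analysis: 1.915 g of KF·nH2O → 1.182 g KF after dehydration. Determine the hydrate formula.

KF·2H2O

Mass of water lost = 1.915 − 1.182 = 0.733 g → 0.733 / 18.02 = 0.04068 mol H2O
Molar mass of KF = 58.10 g/mol → mol KF = 1.182 / 58.10 = 0.02034
n = 0.04068 / 0.02034 = 2.00 ≈ 2 → KF·2H2O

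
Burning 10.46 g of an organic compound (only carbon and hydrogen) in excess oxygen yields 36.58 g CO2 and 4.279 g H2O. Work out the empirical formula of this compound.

C7H4

mol C = 36.58 / 44.01 = 0.8312; mass C = 0.8312 × 12.01 = 9.982 g
mol H = 2 × (4.279 / 18.02) = 0.4749; mass H = 0.4749 × 1.008 = 0.4787 g
Divide by the smallest (0.4749 mol H): C 1.750, H 1.000
Multiply by 4: C 7.00, H 4.00 → C7H4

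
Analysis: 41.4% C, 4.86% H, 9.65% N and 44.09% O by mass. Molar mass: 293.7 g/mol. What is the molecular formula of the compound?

C10H14N2O8

Assume 100 g: 41.4 g C, 4.86 g H, 9.65 g N, 44.09 g O.
n(C) = 41.4/12.01 = 3.447, n(H) = 4.86/1.008 = 4.821, n(N) = 9.65/14.01 = 0.6888, n(O) = 44.09/16.00 = 2.756
Smallest is N at 0.6888 mol; normalising gives C 5.005, H 7.000, N 1.000, O 4.001
≈ 5:7:1:4 → C5H7NO4
Empirical-formula mass = 145.12 g/mol
n = 293.7 / 145.12 = 2.02 ≈ 2
Molecular formula = (C5H7NO4)×2 = C10H14N2O8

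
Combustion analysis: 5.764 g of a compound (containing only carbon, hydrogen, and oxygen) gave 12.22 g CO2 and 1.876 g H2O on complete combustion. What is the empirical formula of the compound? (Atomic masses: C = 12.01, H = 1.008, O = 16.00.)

mol C = 12.22 / 44.01 = 0.2777; mass C = 0.2777 × 12.01 = 3.335 g
mol H = 2 × (1.876 / 18.02) = 0.2082; mass H = 0.2082 × 1.008 = 0.2099 g
mass O = 5.764 − (3.545) = 2.219 g → mol O = 0.1387
Divide by the smallest (0.1387 mol O): C 2.002, H 1.501, O 1.000
×2: C 4.00, H 3.00, O 2.00 → C4H3O2

C4H3O2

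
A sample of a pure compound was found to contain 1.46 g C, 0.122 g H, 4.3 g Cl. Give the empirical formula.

C: 1.46 g ÷ 12.01 g/mol = 0.1216 mol
H: 0.122 g ÷ 1.008 g/mol = 0.121 mol
Cl: 4.3 g ÷ 35.45 g/mol = 0.1213 mol
Divide by the smallest (0.121 mol H): C 1.004, H 1.000, Cl 1.002
Ratio ≈ 1:1:1, so the empirical formula is CHCl

CHCl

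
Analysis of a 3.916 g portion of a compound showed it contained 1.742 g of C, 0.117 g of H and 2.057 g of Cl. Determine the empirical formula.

C5H4Cl2

Moles — C: 1.742 / 12.01 = 0.145 mol; H: 0.117 / 1.008 = 0.1161 mol; Cl: 2.057 / 35.45 = 0.05803 mol
Ratios (÷ 0.05803): C 2.500, H 2.000, Cl 1.000
Multiply by 2: C 5.00, H 4.00, Cl 2.00 → C5H4Cl2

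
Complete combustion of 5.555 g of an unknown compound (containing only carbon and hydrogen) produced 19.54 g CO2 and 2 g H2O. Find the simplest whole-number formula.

mol C = 19.54 / 44.01 = 0.4440; mass C = 0.4440 × 12.01 = 5.332 g
mol H = 2 × (2 / 18.02) = 0.2220; mass H = 0.2220 × 1.008 = 0.2238 g
Divide by the smallest (0.222 mol H): C 2.000, H 1.000
→ C2H

C2H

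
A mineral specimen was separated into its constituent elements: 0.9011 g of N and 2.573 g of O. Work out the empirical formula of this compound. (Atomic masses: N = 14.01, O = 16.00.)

n(N) = 0.9011/14.01 = 0.06432, n(O) = 2.573/16.00 = 0.1608
Divide by the smallest (0.06432 mol N): N 1.000, O 2.500
Multiply by 2: N 2.00, O 5.00 → N2O5

N2O5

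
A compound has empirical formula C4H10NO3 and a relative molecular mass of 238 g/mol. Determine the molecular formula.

C8H20N2O6

Empirical-formula mass = 120.13 g/mol
n = 238 / 120.13 = 1.98 ≈ 2
Molecular formula = (C4H10NO3)2 = C8H20N2O6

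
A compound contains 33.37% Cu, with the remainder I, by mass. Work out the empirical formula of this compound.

Assume 100 g: 33.37 g Cu, 66.63 g I.
n(Cu) = 33.37/63.55 = 0.5251, n(I) = 66.63/126.90 = 0.5251
Smallest is I at 0.5251 mol; normalising gives Cu 1.000, I 1.000
≈ 1:1 → CuI

CuI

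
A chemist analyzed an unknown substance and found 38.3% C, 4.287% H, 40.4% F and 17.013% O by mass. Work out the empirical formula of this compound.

Assume 100 g: 38.3 g C, 4.287 g H, 40.4 g F, 17.013 g O.
n(C) = 38.3/12.01 = 3.189, n(H) = 4.287/1.008 = 4.253, n(F) = 40.4/19.00 = 2.126, n(O) = 17.013/16.00 = 1.063
Divide by the smallest (1.063 mol O): C 2.999, H 4.000, F 2.000, O 1.000
Ratio ≈ 3:4:2:1, so the empirical formula is C3H4F2O

C3H4F2O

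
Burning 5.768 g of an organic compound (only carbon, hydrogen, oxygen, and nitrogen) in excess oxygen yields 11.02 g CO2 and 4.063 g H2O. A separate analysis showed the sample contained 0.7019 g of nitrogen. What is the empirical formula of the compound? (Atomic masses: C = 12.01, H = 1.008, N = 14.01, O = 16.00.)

mol C = 11.02 / 44.01 = 0.2504; mass C = 0.2504 × 12.01 = 3.007 g
mol H = 2 × (4.063 / 18.02) = 0.4509; mass H = 0.4509 × 1.008 = 0.4546 g
mol N = 0.7019 / 14.01 = 0.05010
mass O = 5.768 − (4.164) = 1.604 g → mol O = 0.1003
Divide by the smallest (0.0501 mol N): C 4.998, H 9.001, N 1.000, O 2.001
Ratio ≈ 5:9:1:2, so the empirical formula is C5H9NO2

C5H9NO2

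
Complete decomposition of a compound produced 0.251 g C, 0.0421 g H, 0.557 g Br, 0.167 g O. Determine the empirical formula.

C6H12Br2O3

Moles — C: 0.251 / 12.01 = 0.0209 mol; H: 0.0421 / 1.008 = 0.04177 mol; Br: 0.557 / 79.90 = 0.006971 mol; O: 0.167 / 16.00 = 0.01044 mol
Ratios (÷ 0.006971): C 2.998, H 5.991, Br 1.000, O 1.497
Scaling by 2: C 6.00, H 11.98, Br 2.00, O 2.99 → C6H12Br2O3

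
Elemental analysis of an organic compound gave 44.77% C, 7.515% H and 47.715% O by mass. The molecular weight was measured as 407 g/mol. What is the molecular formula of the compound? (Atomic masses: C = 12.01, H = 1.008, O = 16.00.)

C15H30O12

Assume 100 g: 44.77 g C, 7.515 g H, 47.715 g O.
n(C) = 44.77/12.01 = 3.728, n(H) = 7.515/1.008 = 7.455, n(O) = 47.715/16.00 = 2.982
Ratios (÷ 2.982): C 1.250, H 2.500, O 1.000
Multiply by 4: C 5.00, H 10.00, O 4.00 → C5H10O4
Empirical-formula mass = 134.13 g/mol
n = 407 / 134.13 = 3.03 ≈ 3
Molecular formula = (C5H10O4)×3 = C15H30O12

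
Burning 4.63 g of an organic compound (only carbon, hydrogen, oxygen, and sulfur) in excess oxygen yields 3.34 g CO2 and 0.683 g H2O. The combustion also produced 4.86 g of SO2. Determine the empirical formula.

CHOS

mol C = 3.34 / 44.01 = 0.07589; mass C = 0.07589 × 12.01 = 0.9115 g
mol H = 2 × (0.683 / 18.02) = 0.07580; mass H = 0.07580 × 1.008 = 0.07641 g
mol S = 4.86 / 64.07 = 0.07585; mass S = 2.433 g
mass O = 4.63 − (3.421) = 1.209 g → mol O = 0.07559
Smallest is O at 0.07559 mol; normalising gives C 1.004, H 1.003, O 1.000, S 1.003
Ratio ≈ 1:1:1:1, so the empirical formula is CHOS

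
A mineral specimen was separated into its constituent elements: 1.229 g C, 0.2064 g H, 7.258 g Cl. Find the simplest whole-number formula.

C: 1.229 g ÷ 12.01 g/mol = 0.1023 mol
H: 0.2064 g ÷ 1.008 g/mol = 0.2048 mol
Cl: 7.258 g ÷ 35.45 g/mol = 0.2047 mol
Divide by the smallest (0.1023 mol C): C 1.000, H 2.001, Cl 2.001
Ratio ≈ 1:2:2, so the empirical formula is CH2Cl2

CH2Cl2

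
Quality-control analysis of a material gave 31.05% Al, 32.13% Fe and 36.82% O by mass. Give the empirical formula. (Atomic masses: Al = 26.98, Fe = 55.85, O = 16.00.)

Assume 100 g: 31.05 g Al, 32.13 g Fe, 36.82 g O.
Al: 31.05 g ÷ 26.98 g/mol = 1.151 mol
Fe: 32.13 g ÷ 55.85 g/mol = 0.5753 mol
O: 36.82 g ÷ 16.00 g/mol = 2.301 mol
Ratios (÷ 0.5753): Al 2.000, Fe 1.000, O 4.000
Ratio ≈ 2:1:4, so the empirical formula is Al2FeO4

Al2FeO4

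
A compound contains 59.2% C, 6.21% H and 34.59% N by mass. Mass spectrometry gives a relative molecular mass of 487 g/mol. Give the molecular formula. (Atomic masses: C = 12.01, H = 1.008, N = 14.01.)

Assume 100 g: 59.2 g C, 6.21 g H, 34.59 g N.
C: 59.2 g ÷ 12.01 g/mol = 4.929 mol
H: 6.21 g ÷ 1.008 g/mol = 6.161 mol
N: 34.59 g ÷ 14.01 g/mol = 2.469 mol
Smallest is N at 2.469 mol; normalising gives C 1.996, H 2.495, N 1.000
Multiply by 2: C 3.99, H 4.99, N 2.00 → C4H5N2
Empirical-formula mass = 81.10 g/mol
n = 487 / 81.10 = 6.00 ≈ 6
Molecular formula = (C4H5N2)×6 = C24H30N12

C24H30N12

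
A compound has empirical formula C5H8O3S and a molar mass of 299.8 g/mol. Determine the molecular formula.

Empirical-formula mass = 148.18 g/mol
n = 299.8 / 148.18 = 2.02 ≈ 2
Molecular formula = (C5H8O3S)2 = C10H16O6S2

C10H16O6S2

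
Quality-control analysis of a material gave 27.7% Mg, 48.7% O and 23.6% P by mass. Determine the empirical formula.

Assume 100 g: 27.7 g Mg, 48.7 g O, 23.6 g P.
Moles — Mg: 27.7 / 24.31 = 1.139 mol; O: 48.7 / 16.00 = 3.044 mol; P: 23.6 / 30.97 = 0.762 mol
Smallest is P at 0.762 mol; normalising gives Mg 1.495, O 3.994, P 1.000
Multiply by 2: Mg 2.99, O 7.99, P 2.00 → Mg3O8P2

Mg3O8P2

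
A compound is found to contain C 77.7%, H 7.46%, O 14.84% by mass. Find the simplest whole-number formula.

Assume 100 g: 77.7 g C, 7.46 g H, 14.84 g O.
Moles — C: 77.7 / 12.01 = 6.47 mol; H: 7.46 / 1.008 = 7.401 mol; O: 14.84 / 16.00 = 0.9275 mol
Divide by the smallest (0.9275 mol O): C 6.975, H 7.979, O 1.000
≈ 7:8:1 → C7H8O

C7H8O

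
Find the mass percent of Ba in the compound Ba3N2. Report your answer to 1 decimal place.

93.6%

Molar mass = 3(137.33) + 2(14.01) = 440.010 g/mol
Mass of Ba per mole = 3 × 137.33 = 411.990 g
% Ba = 411.990 / 440.010 × 100 = 93.6%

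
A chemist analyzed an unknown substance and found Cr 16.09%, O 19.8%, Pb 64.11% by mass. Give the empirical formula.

Assume 100 g: 16.09 g Cr, 19.8 g O, 64.11 g Pb.
n(Cr) = 16.09/52.00 = 0.3094, n(O) = 19.8/16.00 = 1.238, n(Pb) = 64.11/207.2 = 0.3094
Smallest is Pb at 0.3094 mol; normalising gives Cr 1.000, O 4.000, Pb 1.000
≈ 1:4:1 → CrO4Pb

CrO4Pb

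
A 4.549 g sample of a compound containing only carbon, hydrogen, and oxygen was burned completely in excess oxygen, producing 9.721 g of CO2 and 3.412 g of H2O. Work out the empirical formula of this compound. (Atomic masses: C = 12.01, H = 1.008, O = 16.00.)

mol C = 9.721 / 44.01 = 0.2209; mass C = 0.2209 × 12.01 = 2.653 g
mol H = 2 × (3.412 / 18.02) = 0.3787; mass H = 0.3787 × 1.008 = 0.3817 g
mass O = 4.549 − (3.035) = 1.514 g → mol O = 0.09466
Divide by the smallest (0.09466 mol O): C 2.334, H 4.001, O 1.000
Scaling by 3: C 7.00, H 12.00, O 3.00 → C7H12O3

C7H12O3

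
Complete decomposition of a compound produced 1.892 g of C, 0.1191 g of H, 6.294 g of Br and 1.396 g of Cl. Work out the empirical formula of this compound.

C4H3Br2Cl

Moles — C: 1.892 / 12.01 = 0.1575 mol; H: 0.1191 / 1.008 = 0.1182 mol; Br: 6.294 / 79.90 = 0.07877 mol; Cl: 1.396 / 35.45 = 0.03938 mol
Divide by the smallest (0.03938 mol Cl): C 4.000, H 3.000, Br 2.000, Cl 1.000
≈ 4:3:2:1 → C4H3Br2Cl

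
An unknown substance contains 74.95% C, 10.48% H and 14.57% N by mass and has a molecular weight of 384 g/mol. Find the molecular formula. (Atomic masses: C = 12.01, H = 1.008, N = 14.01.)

Assume 100 g: 74.95 g C, 10.48 g H, 14.57 g N.
n(C) = 74.95/12.01 = 6.241, n(H) = 10.48/1.008 = 10.4, n(N) = 14.57/14.01 = 1.04
Divide by the smallest (1.04 mol N): C 6.001, H 9.997, N 1.000
Ratio ≈ 6:10:1, so the empirical formula is C6H10N
Empirical-formula mass = 96.15 g/mol
n = 384 / 96.15 = 3.99 ≈ 4
Molecular formula = (C6H10N)×4 = C24H40N4

C24H40N4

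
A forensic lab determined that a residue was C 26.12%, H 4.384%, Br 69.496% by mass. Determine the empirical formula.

Assume 100 g: 26.12 g C, 4.384 g H, 69.496 g Br.
Moles — C: 26.12 / 12.01 = 2.175 mol; H: 4.384 / 1.008 = 4.349 mol; Br: 69.496 / 79.90 = 0.8698 mol
Smallest is Br at 0.8698 mol; normalising gives C 2.500, H 5.000, Br 1.000
×2: C 5.00, H 10.00, Br 2.00 → C5H10Br2

C5H10Br2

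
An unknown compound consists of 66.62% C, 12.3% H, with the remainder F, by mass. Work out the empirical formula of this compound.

C5H11F

Assume 100 g: 66.62 g C, 12.3 g H, 21.08 g F.
n(C) = 66.62/12.01 = 5.547, n(H) = 12.3/1.008 = 12.2, n(F) = 21.08/19.00 = 1.109
Smallest is F at 1.109 mol; normalising gives C 5.000, H 10.998, F 1.000
Ratio ≈ 5:11:1, so the empirical formula is C5H11F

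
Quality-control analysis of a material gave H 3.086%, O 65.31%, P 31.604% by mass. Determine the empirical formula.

Assume 100 g: 3.086 g H, 65.31 g O, 31.604 g P.
n(H) = 3.086/1.008 = 3.062, n(O) = 65.31/16.00 = 4.082, n(P) = 31.604/30.97 = 1.02
Ratios (÷ 1.02): H 3.000, O 4.000, P 1.000
Ratio ≈ 3:4:1, so the empirical formula is H3O4P

H3O4P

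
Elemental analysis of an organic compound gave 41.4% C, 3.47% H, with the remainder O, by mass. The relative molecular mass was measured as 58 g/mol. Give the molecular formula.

C2H2O2

Assume 100 g: 41.4 g C, 3.47 g H, 55.13 g O.
C: 41.4 g ÷ 12.01 g/mol = 3.447 mol
H: 3.47 g ÷ 1.008 g/mol = 3.442 mol
O: 55.13 g ÷ 16.00 g/mol = 3.446 mol
Ratios (÷ 3.442): C 1.001, H 1.000, O 1.001
≈ 1:1:1 → CHO
Empirical-formula mass = 29.02 g/mol
n = 58 / 29.02 = 2.00 ≈ 2
Molecular formula = (CHO)×2 = C2H2O2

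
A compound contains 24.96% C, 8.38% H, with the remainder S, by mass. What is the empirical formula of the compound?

Assume 100 g: 24.96 g C, 8.38 g H, 66.66 g S.
Moles — C: 24.96 / 12.01 = 2.078 mol; H: 8.38 / 1.008 = 8.313 mol; S: 66.66 / 32.07 = 2.079 mol
Divide by the smallest (2.078 mol C): C 1.000, H 4.000, S 1.000
Ratio ≈ 1:4:1, so the empirical formula is CH4S

CH4S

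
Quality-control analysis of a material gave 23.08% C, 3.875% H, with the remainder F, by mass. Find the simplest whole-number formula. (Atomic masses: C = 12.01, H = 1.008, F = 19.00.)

CH2F2

Assume 100 g: 23.08 g C, 3.875 g H, 73.045 g F.
C: 23.08 g ÷ 12.01 g/mol = 1.922 mol
H: 3.875 g ÷ 1.008 g/mol = 3.844 mol
F: 73.045 g ÷ 19.00 g/mol = 3.844 mol
Ratios (÷ 1.922): C 1.000, H 2.000, F 2.001
≈ 1:2:2 → CH2F2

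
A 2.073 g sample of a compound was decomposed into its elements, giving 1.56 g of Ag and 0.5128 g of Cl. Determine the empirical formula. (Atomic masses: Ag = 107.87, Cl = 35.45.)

Ag: 1.56 g ÷ 107.87 g/mol = 0.01446 mol
Cl: 0.5128 g ÷ 35.45 g/mol = 0.01447 mol
Divide by the smallest (0.01446 mol Ag): Ag 1.000, Cl 1.000
→ AgCl

AgCl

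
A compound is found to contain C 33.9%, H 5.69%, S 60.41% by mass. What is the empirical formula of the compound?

Assume 100 g: 33.9 g C, 5.69 g H, 60.41 g S.
n(C) = 33.9/12.01 = 2.823, n(H) = 5.69/1.008 = 5.645, n(S) = 60.41/32.07 = 1.884
Divide by the smallest (1.884 mol S): C 1.498, H 2.997, S 1.000
×2: C 3.00, H 5.99, S 2.00 → C3H6S2

C3H6S2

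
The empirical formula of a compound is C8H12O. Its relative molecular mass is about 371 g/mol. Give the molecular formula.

Empirical-formula mass = 124.18 g/mol
n = 371 / 124.18 = 2.99 ≈ 3
Molecular formula = (C8H12O)3 = C24H36O3

C24H36O3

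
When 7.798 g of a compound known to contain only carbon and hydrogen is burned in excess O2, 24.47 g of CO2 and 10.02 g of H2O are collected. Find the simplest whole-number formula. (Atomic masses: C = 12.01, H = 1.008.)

mol C = 24.47 / 44.01 = 0.5560; mass C = 0.5560 × 12.01 = 6.678 g
mol H = 2 × (10.02 / 18.02) = 1.112; mass H = 1.112 × 1.008 = 1.121 g
Ratios (÷ 0.556): C 1.000, H 2.000
→ CH2

CH2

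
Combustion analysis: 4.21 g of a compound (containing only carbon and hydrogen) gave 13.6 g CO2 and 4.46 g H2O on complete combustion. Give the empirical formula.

C5H8

mol C = 13.6 / 44.01 = 0.3090; mass C = 0.3090 × 12.01 = 3.711 g
mol H = 2 × (4.46 / 18.02) = 0.4950; mass H = 0.4950 × 1.008 = 0.4990 g
Smallest is C at 0.309 mol; normalising gives C 1.000, H 1.602
Scaling by 5: C 5.00, H 8.01 → C5H8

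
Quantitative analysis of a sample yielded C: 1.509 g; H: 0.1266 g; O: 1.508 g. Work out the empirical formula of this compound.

C: 1.509 g ÷ 12.01 g/mol = 0.1256 mol
H: 0.1266 g ÷ 1.008 g/mol = 0.1256 mol
O: 1.508 g ÷ 16.00 g/mol = 0.09425 mol
Divide by the smallest (0.09425 mol O): C 1.333, H 1.333, O 1.000
Multiply by 3: C 4.00, H 4.00, O 3.00 → C4H4O3

C4H4O3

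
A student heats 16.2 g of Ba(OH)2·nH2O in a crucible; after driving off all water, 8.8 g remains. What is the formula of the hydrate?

Mass of water lost = 16.2 − 8.8 = 7.4 g → 7.4 / 18.02 = 0.4107 mol H2O
Molar mass of Ba(OH)2 = 171.35 g/mol → mol Ba(OH)2 = 8.8 / 171.35 = 0.05136
n = 0.4107 / 0.05136 = 8.00 ≈ 8 → Ba(OH)2·8H2O

Ba(OH)2·8H2O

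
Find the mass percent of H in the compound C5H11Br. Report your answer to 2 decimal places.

Molar mass = 5(12.01) + 11(1.008) + 1(79.90) = 151.038 g/mol
Mass of H per mole = 11 × 1.008 = 11.088 g
% H = 11.088 / 151.038 × 100 = 7.34%

7.34%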